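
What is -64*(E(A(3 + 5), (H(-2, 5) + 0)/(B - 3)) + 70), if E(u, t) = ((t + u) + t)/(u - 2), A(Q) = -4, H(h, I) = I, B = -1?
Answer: -13648/3 ≈ -4549.3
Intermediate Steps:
E(u, t) = (u + 2*t)/(-2 + u)
-64*(E(A(3 + 5), (H(-2, 5) + 0)/(B - 3)) + 70) = -64*((-4 + 2*((5 + 0)/(-1 - 3)))/(-2 - 4) + 70) = -64*((-4 + 2*(5/(-4)))/(-6) + 70) = -64*(-(-4 + 2*(5*(-¼)))/6 + 70) = -64*(-(-4 + 2*(-5/4))/6 + 70) = -64*(-(-4 - 5/2)/6 + 70) = -64*(-⅙*(-13/2) + 70) = -64*(13/12 + 70) = -64*853/12 = -13648/3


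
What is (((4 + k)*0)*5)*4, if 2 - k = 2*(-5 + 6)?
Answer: 0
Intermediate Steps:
k = 0 (k = 2 - 2*(-5 + 6) = 2 - 2 = 0)
(((4 + k)*0)*5)*4 = (((4 + 0)*0)*5)*4 = ((4*0)*5)*4 = (0*5)*4 = 0*4 = 0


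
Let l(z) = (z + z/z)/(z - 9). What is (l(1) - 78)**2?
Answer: 97969/16 ≈ 6123.1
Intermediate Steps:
l(z) = (1 + z)/(-9 + z) (l(z) = (z + 1)/(-9 + z) = (1 + z)/(-9 + z))
(l(1) - 78)**2 = ((1 + 1)/(-9 + 1) - 78)**2 = (2/(-8) - 78)**2 = (-1/8*2 - 78)**2 = (-1/4 - 78)**2 = (-313/4)**2 = 97969/16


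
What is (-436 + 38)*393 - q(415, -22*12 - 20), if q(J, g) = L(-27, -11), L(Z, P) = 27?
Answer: -156441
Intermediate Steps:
q(J, g) = 27
(-436 + 38)*393 - q(415, -22*12 - 20) = (-436 + 38)*393 - 1*27 = -398*393 - 27 = -156414 - 27 = -156441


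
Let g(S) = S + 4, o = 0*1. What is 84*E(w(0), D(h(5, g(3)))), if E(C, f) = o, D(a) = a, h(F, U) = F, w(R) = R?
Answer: 0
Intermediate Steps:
o = 0
g(S) = 4 + S
E(C, f) = 0
84*E(w(0), D(h(5, g(3)))) = 84*0 = 0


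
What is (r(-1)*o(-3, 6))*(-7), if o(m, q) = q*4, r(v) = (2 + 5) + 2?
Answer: -1512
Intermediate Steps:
r(v) = 9 (r(v) = 7 + 2 = 9)
o(m, q) = 4*q
(r(-1)*o(-3, 6))*(-7) = (9*(4*6))*(-7) = (9*24)*(-7) = 216*(-7) = -1512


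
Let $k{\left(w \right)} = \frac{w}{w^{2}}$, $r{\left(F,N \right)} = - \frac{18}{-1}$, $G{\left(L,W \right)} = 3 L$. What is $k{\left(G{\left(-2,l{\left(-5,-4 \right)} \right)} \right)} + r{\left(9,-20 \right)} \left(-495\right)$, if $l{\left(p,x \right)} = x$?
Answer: $- \frac{53461}{6} \approx -8910.2$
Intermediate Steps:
$r{\left(F,N \right)} = 18$ ($r{\left(F,N \right)} = \left(-18\right) \left(-1\right) = 18$)
$k{\left(w \right)} = \frac{1}{w}$ ($k{\left(w \right)} = \frac{w}{w^{2}} = \frac{1}{w}$)
$k{\left(G{\left(-2,l{\left(-5,-4 \right)} \right)} \right)} + r{\left(9,-20 \right)} \left(-495\right) = \frac{1}{3 \left(-2\right)} + 18 \left(-495\right) = \frac{1}{-6} - 8910 = - \frac{1}{6} - 8910 = - \frac{53461}{6}$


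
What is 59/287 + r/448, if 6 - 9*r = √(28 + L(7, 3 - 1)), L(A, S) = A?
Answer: 815/3936 - √35/4032 ≈ 0.20560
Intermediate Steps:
r = ⅔ - √35/9 (r = ⅔ - √(28 + 7)/9 = ⅔ - √35/9 ≈ 0.0093245)
59/287 + r/448 = 59/287 + (⅔ - √35/9)/448 = 59*(1/287) + (⅔ - √35/9)*(1/448) = 59/287 + (1/672 - √35/4032) = 815/3936 - √35/4032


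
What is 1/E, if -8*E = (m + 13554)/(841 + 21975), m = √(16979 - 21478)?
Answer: -2473984512/183715415 + 182528*I*√4499/183715415 ≈ -13.466 + 0.066641*I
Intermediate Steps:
m = I*√4499 (m = √(-4499) = I*√4499 ≈ 67.075*I)
E = -6777/91264 - I*√4499/182528 (E = -(I*√4499 + 13554)/(8*(841 + 21975)) = -(13554 + I*√4499)/(8*22816) = -(6777/11408 + I*√4499/22816)/8 = -6777/91264 - I*√4499/182528 ≈ -0.074257 - 0.00036748*I)
1/E = 1/(-6777/91264 - I*√4499/182528)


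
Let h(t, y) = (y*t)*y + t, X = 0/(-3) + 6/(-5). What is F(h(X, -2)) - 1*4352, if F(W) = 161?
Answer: -4191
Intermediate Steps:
X = -6/5 (X = 0*(-⅓) + 6*(-⅕) = 0 - 6/5 = -6/5 ≈ -1.2000)
h(t, y) = t + t*y² (h(t, y) = (t*y)*y + t = t*y² + t = t + t*y²)
F(h(X, -2)) - 1*4352 = 161 - 1*4352 = 161 - 4352 = -4191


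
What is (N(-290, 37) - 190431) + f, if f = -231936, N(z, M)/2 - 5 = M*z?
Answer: -443817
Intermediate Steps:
N(z, M) = 10 + 2*M*z (N(z, M) = 10 + 2*(M*z) = 10 + 2*M*z)
(N(-290, 37) - 190431) + f = ((10 + 2*37*(-290)) - 190431) - 231936 = ((10 - 21460) - 190431) - 231936 = (-21450 - 190431) - 231936 = -211881 - 231936 = -443817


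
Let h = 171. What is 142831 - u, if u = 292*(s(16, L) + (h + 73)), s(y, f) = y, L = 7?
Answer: 66911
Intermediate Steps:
u = 75920 (u = 292*(16 + (171 + 73)) = 292*(16 + 244) = 292*260 = 75920)
142831 - u = 142831 - 1*75920 = 142831 - 75920 = 66911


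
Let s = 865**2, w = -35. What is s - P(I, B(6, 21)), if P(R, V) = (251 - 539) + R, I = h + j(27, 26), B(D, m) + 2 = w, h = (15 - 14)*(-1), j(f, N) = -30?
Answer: 748544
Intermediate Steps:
h = -1 (h = 1*(-1) = -1)
s = 748225
B(D, m) = -37 (B(D, m) = -2 - 35 = -37)
I = -31 (I = -1 - 30 = -31)
P(R, V) = -288 + R
s - P(I, B(6, 21)) = 748225 - (-288 - 31) = 748225 - 1*(-319) = 748225 + 319 = 748544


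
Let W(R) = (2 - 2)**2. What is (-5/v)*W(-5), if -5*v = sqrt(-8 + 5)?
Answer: 0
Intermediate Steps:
v = -I*sqrt(3)/5 (v = -sqrt(-8 + 5)/5 = -I*sqrt(3)/5 ≈ -0.34641*I)
W(R) = 0 (W(R) = 0**2 = 0)
(-5/v)*W(-5) = -5*5*I*sqrt(3)/3*0 = -25*I*sqrt(3)/3*0 = 0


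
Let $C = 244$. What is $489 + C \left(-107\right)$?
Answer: $-25619$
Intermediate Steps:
$489 + C \left(-107\right) = 489 + 244 \left(-107\right) = 489 - 26108 = -25619$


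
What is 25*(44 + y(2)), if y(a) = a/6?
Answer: 3325/3 ≈ 1108.3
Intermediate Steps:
y(a) = a/6 (y(a) = a*(⅙) = a/6)
25*(44 + y(2)) = 25*(44 + (⅙)*2) = 25*(44 + ⅓) = 25*(133/3) = 3325/3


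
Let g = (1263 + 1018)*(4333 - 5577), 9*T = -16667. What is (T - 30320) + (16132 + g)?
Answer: -25682435/9 ≈ -2.8536e+6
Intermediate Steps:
T = -16667/9 (T = (1/9)*(-16667) = -16667/9 ≈ -1851.9)
g = -2837564 (g = 2281*(-1244) = -2837564)
(T - 30320) + (16132 + g) = (-16667/9 - 30320) + (16132 - 2837564) = -289547/9 - 2821432 = -25682435/9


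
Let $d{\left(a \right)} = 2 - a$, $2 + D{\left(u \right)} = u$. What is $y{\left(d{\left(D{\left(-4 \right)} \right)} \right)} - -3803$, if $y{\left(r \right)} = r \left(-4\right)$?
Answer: $3771$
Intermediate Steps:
$D{\left(u \right)} = -2 + u$
$y{\left(r \right)} = - 4 r$
$y{\left(d{\left(D{\left(-4 \right)} \right)} \right)} - -3803 = - 4 \left(2 - \left(-2 - 4\right)\right) - -3803 = - 4 \left(2 - -6\right) + 3803 = - 4 \left(2 + 6\right) + 3803 = \left(-4\right) 8 + 3803 = -32 + 3803 = 3771$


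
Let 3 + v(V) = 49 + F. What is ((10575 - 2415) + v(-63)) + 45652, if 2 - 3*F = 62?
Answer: 53838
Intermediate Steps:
F = -20 (F = 2/3 - 1/3*62 = 2/3 - 62/3 = -20)
v(V) = 26 (v(V) = -3 + (49 - 20) = -3 + 29 = 26)
((10575 - 2415) + v(-63)) + 45652 = ((10575 - 2415) + 26) + 45652 = (8160 + 26) + 45652 = 8186 + 45652 = 53838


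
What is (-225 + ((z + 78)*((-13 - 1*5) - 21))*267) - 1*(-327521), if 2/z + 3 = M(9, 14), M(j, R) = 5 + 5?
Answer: -3415252/7 ≈ -4.8789e+5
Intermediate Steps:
M(j, R) = 10
z = 2/7 (z = 2/(-3 + 10) = 2/7 ≈ 0.28571)
(-225 + ((z + 78)*((-13 - 1*5) - 21))*267) - 1*(-327521) = (-225 + ((2/7 + 78)*((-13 - 1*5) - 21))*267) - 1*(-327521) = (-225 + (548*((-13 - 5) - 21)/7)*267) + 327521 = (-225 + (548*(-18 - 21)/7)*267) + 327521 = (-225 + ((548/7)*(-39))*267) + 327521 = (-225 - 21372/7*267) + 327521 = (-225 - 5706324/7) + 327521 = -5707899/7 + 327521 = -3415252/7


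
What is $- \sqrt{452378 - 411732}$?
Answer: $- \sqrt{40646} \approx -201.61$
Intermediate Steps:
$- \sqrt{452378 - 411732} = - \sqrt{40646}$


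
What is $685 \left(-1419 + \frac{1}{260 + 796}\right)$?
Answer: $- \frac{1026447155}{1056} \approx -9.7201 \cdot 10^{5}$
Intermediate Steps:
$685 \left(-1419 + \frac{1}{260 + 796}\right) = 685 \left(-1419 + \frac{1}{1056}\right) = 685 \left(- \frac{1498463}{1056}\right) = - \frac{1026447155}{1056}$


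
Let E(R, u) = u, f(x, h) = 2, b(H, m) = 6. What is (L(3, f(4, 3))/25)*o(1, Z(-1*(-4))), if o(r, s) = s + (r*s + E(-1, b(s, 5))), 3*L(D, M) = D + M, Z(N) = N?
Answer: 14/15 ≈ 0.93333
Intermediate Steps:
L(D, M) = D/3 + M/3 (L(D, M) = (D + M)/3 = D/3 + M/3)
o(r, s) = 6 + s + r*s (o(r, s) = s + (r*s + 6) = s + (6 + r*s) = 6 + s + r*s)
(L(3, f(4, 3))/25)*o(1, Z(-1*(-4))) = (((⅓)*3 + (⅓)*2)/25)*(6 - 1*(-4) + 1*(-1*(-4))) = ((1 + ⅔)*(1/25))*(6 + 4 + 1*4) = ((5/3)*(1/25))*(6 + 4 + 4) = (1/15)*14 = 14/15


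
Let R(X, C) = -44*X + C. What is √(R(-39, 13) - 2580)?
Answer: I*√851 ≈ 29.172*I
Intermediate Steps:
R(X, C) = C - 44*X
√(R(-39, 13) - 2580) = √((13 - 44*(-39)) - 2580) = √((13 + 1716) - 2580) = √(1729 - 2580) = √(-851) = I*√851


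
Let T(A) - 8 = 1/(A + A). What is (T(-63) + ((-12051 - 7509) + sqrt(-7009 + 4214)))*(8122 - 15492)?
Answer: 9078192805/63 - 7370*I*sqrt(2795) ≈ 1.441e+8 - 3.8964e+5*I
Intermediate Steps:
T(A) = 8 + 1/(2*A) (T(A) = 8 + 1/(A + A) = 8 + 1/(2*A))
(T(-63) + ((-12051 - 7509) + sqrt(-7009 + 4214)))*(8122 - 15492) = ((8 + (1/2)/(-63)) + ((-12051 - 7509) + sqrt(-7009 + 4214)))*(8122 - 15492) = ((8 + (1/2)*(-1/63)) + (-19560 + sqrt(-2795)))*(-7370) = ((8 - 1/126) + (-19560 + I*sqrt(2795)))*(-7370) = (1007/126 + (-19560 + I*sqrt(2795)))*(-7370) = (-2463553/126 + I*sqrt(2795))*(-7370) = 9078192805/63 - 7370*I*sqrt(2795)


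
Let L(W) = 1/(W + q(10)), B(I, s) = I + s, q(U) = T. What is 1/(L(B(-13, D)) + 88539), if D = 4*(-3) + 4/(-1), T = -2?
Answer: 31/2744708 ≈ 1.1294e-5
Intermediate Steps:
q(U) = -2
D = -16 (D = -12 + 4*(-1) = -12 - 4 = -16)
L(W) = 1/(-2 + W) (L(W) = 1/(W - 2) = 1/(-2 + W))
1/(L(B(-13, D)) + 88539) = 1/(1/(-2 + (-13 - 16)) + 88539) = 1/(1/(-2 - 29) + 88539) = 1/(1/(-31) + 88539) = 1/(-1/31 + 88539) = 1/(2744708/31) = 31/2744708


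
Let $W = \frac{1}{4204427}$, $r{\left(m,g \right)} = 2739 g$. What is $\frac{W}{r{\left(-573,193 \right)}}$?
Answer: $\frac{1}{2222573631729} \approx 4.4993 \cdot 10^{-13}$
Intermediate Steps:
$W = \frac{1}{4204427} \approx 2.3784 \cdot 10^{-7}$
$\frac{W}{r{\left(-573,193 \right)}} = \frac{1}{4204427 \cdot 2739 \cdot 193} = \frac{1}{4204427 \cdot 528627} = \frac{1}{4204427} \cdot \frac{1}{528627} = \frac{1}{2222573631729}$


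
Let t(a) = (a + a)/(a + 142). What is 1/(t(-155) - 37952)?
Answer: -13/493066 ≈ -2.6366e-5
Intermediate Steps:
t(a) = 2*a/(142 + a) (t(a) = (2*a)/(142 + a) = 2*a/(142 + a))
1/(t(-155) - 37952) = 1/(2*(-155)/(142 - 155) - 37952) = 1/(2*(-155)/(-13) - 37952) = 1/(2*(-155)*(-1/13) - 37952) = 1/(310/13 - 37952) = 1/(-493066/13) = -13/493066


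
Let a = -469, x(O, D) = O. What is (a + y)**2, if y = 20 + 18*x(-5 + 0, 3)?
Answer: 290521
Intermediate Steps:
y = -70 (y = 20 + 18*(-5 + 0) = 20 + 18*(-5) = 20 - 90 = -70)
(a + y)**2 = (-469 - 70)**2 = (-539)**2 = 290521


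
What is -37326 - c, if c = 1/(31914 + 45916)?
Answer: -2905082581/77830 ≈ -37326.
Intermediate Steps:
c = 1/77830 ≈ 1.2849e-5
-37326 - c = -37326 - 1*1/77830 = -37326 - 1/77830 = -2905082581/77830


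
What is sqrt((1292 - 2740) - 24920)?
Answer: 16*I*sqrt(103) ≈ 162.38*I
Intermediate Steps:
sqrt((1292 - 2740) - 24920) = sqrt(-1448 - 24920) = sqrt(-26368) = 16*I*sqrt(103)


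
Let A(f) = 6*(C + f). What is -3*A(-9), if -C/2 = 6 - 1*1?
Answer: 342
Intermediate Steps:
C = -10 (C = -2*(6 - 1*1) = -2*(6 - 1) = -2*5 = -10)
A(f) = -60 + 6*f (A(f) = 6*(-10 + f) = -60 + 6*f)
-3*A(-9) = -3*(-60 + 6*(-9)) = -3*(-60 - 54) = -3*(-114) = 342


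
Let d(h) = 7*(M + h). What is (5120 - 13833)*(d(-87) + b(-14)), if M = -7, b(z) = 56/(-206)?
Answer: 590758826/103 ≈ 5.7355e+6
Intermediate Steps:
b(z) = -28/103 (b(z) = 56*(-1/206) = -28/103)
d(h) = -49 + 7*h (d(h) = 7*(-7 + h) = -49 + 7*h)
(5120 - 13833)*(d(-87) + b(-14)) = (5120 - 13833)*((-49 + 7*(-87)) - 28/103) = -8713*((-49 - 609) - 28/103) = -8713*(-658 - 28/103) = -8713*(-67802/103) = 590758826/103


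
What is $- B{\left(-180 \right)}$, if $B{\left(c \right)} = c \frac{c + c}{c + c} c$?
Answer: $-32400$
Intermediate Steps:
$B{\left(c \right)} = c^{2}$ ($B{\left(c \right)} = c \frac{2 c}{2 c} c = c 2 c \frac{1}{2 c} c = c 1 c = c c = c^{2}$)
$- B{\left(-180 \right)} = - \left(-180\right)^{2} = \left(-1\right) 32400 = -32400$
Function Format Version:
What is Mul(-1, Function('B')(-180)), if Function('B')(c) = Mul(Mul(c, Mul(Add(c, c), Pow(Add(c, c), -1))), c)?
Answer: -32400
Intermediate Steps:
Function('B')(c) = Pow(c, 2) (Function('B')(c) = Mul(Mul(c, Mul(Mul(2, c), Pow(Mul(2, c), -1))), c) = Mul(Mul(c, Mul(Mul(2, c), Mul(Rational(1, 2), Pow(c, -1)))), c) = Mul(Mul(c, 1), c) = Mul(c, c) = Pow(c, 2))
Mul(-1, Function('B')(-180)) = Mul(-1, Pow(-180, 2)) = Mul(-1, 32400) = -32400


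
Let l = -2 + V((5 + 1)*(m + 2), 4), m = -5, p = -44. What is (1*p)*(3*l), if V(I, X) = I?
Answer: 2640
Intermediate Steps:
l = -20 (l = -2 + (5 + 1)*(-5 + 2) = -2 + 6*(-3) = -2 - 18 = -20)
(1*p)*(3*l) = (1*(-44))*(3*(-20)) = -44*(-60) = 2640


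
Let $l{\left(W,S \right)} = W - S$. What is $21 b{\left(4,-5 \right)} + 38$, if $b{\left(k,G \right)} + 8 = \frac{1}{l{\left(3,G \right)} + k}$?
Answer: $- \frac{513}{4} \approx -128.25$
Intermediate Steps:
$b{\left(k,G \right)} = -8 + \frac{1}{3 + k - G}$ ($b{\left(k,G \right)} = -8 + \frac{1}{\left(3 - G\right) + k} = -8 + \frac{1}{3 + k - G}$)
$21 b{\left(4,-5 \right)} + 38 = 21 \frac{-23 - 32 + 8 \left(-5\right)}{3 + 4 - -5} + 38 = 21 \frac{-23 - 32 - 40}{3 + 4 + 5} + 38 = 21 \cdot \frac{1}{12} \left(-95\right) + 38 = 21 \left(- \frac{95}{12}\right) + 38 = - \frac{665}{4} + 38 = - \frac{513}{4}$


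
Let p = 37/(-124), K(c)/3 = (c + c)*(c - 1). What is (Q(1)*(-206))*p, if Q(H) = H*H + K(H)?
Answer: 3811/62 ≈ 61.468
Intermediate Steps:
K(c) = 6*c*(-1 + c) (K(c) = 3*((c + c)*(c - 1)) = 3*((2*c)*(-1 + c)) = 3*(2*c*(-1 + c)) = 6*c*(-1 + c))
p = -37/124 (p = 37*(-1/124) = -37/124 ≈ -0.29839)
Q(H) = H² + 6*H*(-1 + H) (Q(H) = H*H + 6*H*(-1 + H) = H² + 6*H*(-1 + H))
(Q(1)*(-206))*p = ((1*(-6 + 7*1))*(-206))*(-37/124) = ((1*(-6 + 7))*(-206))*(-37/124) = ((1*1)*(-206))*(-37/124) = (1*(-206))*(-37/124) = -206*(-37/124) = 3811/62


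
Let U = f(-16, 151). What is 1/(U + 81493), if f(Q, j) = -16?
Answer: 1/81477 ≈ 1.2273e-5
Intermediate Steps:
U = -16
1/(U + 81493) = 1/(-16 + 81493) = 1/81477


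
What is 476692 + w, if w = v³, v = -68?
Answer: 162260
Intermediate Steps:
w = -314432 (w = (-68)³ = -314432)
476692 + w = 476692 - 314432 = 162260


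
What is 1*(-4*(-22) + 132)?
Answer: 220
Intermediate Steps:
1*(-4*(-22) + 132) = 1*(88 + 132) = 1*220 = 220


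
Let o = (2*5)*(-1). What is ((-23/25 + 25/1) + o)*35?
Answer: 2464/5 ≈ 492.80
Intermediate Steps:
o = -10 (o = 10*(-1) = -10)
((-23/25 + 25/1) + o)*35 = ((-23/25 + 25/1) - 10)*35 = ((-23*1/25 + 25*1) - 10)*35 = ((-23/25 + 25) - 10)*35 = (602/25 - 10)*35 = (352/25)*35 = 2464/5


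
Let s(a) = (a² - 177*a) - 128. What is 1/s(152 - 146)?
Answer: -1/1154 ≈ -0.00086655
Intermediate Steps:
s(a) = -128 + a² - 177*a
1/s(152 - 146) = 1/(-128 + (152 - 146)² - 177*(152 - 146)) = 1/(-128 + 6² - 177*6) = 1/(-128 + 36 - 1062) = 1/(-1154) = -1/1154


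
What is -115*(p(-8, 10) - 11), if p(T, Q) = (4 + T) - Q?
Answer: 2875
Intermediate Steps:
p(T, Q) = 4 + T - Q
-115*(p(-8, 10) - 11) = -115*((4 - 8 - 1*10) - 11) = -115*((4 - 8 - 10) - 11) = -115*(-14 - 11) = -115*(-25) = 2875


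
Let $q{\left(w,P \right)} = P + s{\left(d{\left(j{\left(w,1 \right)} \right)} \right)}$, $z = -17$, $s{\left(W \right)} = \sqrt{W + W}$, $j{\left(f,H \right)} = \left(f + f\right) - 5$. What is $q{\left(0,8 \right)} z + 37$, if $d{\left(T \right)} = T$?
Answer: $-99 - 17 i \sqrt{10} \approx -99.0 - 53.759 i$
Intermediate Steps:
$j{\left(f,H \right)} = -5 + 2 f$ ($j{\left(f,H \right)} = 2 f - 5 = -5 + 2 f$)
$s{\left(W \right)} = \sqrt{2} \sqrt{W}$ ($s{\left(W \right)} = \sqrt{2 W} = \sqrt{2} \sqrt{W}$)
$q{\left(w,P \right)} = P + \sqrt{2} \sqrt{-5 + 2 w}$
$q{\left(0,8 \right)} z + 37 = \left(8 + \sqrt{-10 + 4 \cdot 0}\right) \left(-17\right) + 37 = \left(8 + \sqrt{-10 + 0}\right) \left(-17\right) + 37 = \left(8 + \sqrt{-10}\right) \left(-17\right) + 37 = \left(8 + i \sqrt{10}\right) \left(-17\right) + 37 = \left(-136 - 17 i \sqrt{10}\right) + 37 = -99 - 17 i \sqrt{10}$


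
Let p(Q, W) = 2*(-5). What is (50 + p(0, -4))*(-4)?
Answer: -160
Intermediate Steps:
p(Q, W) = -10
(50 + p(0, -4))*(-4) = (50 - 10)*(-4) = 40*(-4) = -160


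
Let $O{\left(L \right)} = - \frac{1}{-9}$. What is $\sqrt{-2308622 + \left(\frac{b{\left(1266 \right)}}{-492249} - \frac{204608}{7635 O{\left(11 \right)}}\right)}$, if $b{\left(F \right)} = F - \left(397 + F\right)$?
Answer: $\frac{i \sqrt{3623626756838507677279305}}{1252773705} \approx 1519.5 i$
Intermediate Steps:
$O{\left(L \right)} = \frac{1}{9}$ ($O{\left(L \right)} = \left(-1\right) \left(- \frac{1}{9}\right) = \frac{1}{9}$)
$b{\left(F \right)} = -397$
$\sqrt{-2308622 + \left(\frac{b{\left(1266 \right)}}{-492249} - \frac{204608}{7635 O{\left(11 \right)}}\right)} = \sqrt{-2308622 - \left(- \frac{397}{492249} + \frac{613824}{2545}\right)} = \sqrt{-2308622 - \left(- \frac{397}{492249} + \frac{204608}{\frac{2545}{3}}\right)} = \sqrt{-2308622 + \left(\frac{397}{492249} - \frac{613824}{2545}\right)} = \sqrt{-2308622 - \frac{302153239811}{1252773705}} = \sqrt{- \frac{2892483089624321}{1252773705}} = \frac{i \sqrt{3623626756838507677279305}}{1252773705}$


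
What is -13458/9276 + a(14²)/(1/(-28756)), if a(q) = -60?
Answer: 2667404317/1546 ≈ 1.7254e+6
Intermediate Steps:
-13458/9276 + a(14²)/(1/(-28756)) = -13458/9276 - 60/(1/(-28756)) = -13458*1/9276 - 60/(-1/28756) = -2243/1546 - 60*(-28756) = -2243/1546 + 1725360 = 2667404317/1546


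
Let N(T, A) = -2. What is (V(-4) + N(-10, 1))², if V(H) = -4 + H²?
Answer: 100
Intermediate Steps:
(V(-4) + N(-10, 1))² = ((-4 + (-4)²) - 2)² = ((-4 + 16) - 2)² = (12 - 2)² = 10² = 100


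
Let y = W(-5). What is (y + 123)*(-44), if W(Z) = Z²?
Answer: -6512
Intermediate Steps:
y = 25 (y = (-5)² = 25)
(y + 123)*(-44) = (25 + 123)*(-44) = 148*(-44) = -6512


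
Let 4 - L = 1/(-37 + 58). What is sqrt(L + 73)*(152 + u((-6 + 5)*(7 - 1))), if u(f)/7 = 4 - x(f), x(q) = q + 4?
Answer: 776*sqrt(2121)/21 ≈ 1701.8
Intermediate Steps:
L = 83/21 (L = 4 - 1/(-37 + 58) = 4 - 1/21 = 83/21 ≈ 3.9524)
x(q) = 4 + q
u(f) = -7*f (u(f) = 7*(4 - (4 + f)) = 7*(4 + (-4 - f)) = 7*(-f) = -7*f)
sqrt(L + 73)*(152 + u((-6 + 5)*(7 - 1))) = sqrt(83/21 + 73)*(152 - 7*(-6 + 5)*(7 - 1)) = sqrt(1616/21)*(152 - (-7)*6) = (4*sqrt(2121)/21)*(152 - 7*(-6)) = (4*sqrt(2121)/21)*(152 + 42) = (4*sqrt(2121)/21)*194 = 776*sqrt(2121)/21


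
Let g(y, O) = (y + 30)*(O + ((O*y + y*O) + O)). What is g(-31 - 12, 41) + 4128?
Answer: 48900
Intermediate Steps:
g(y, O) = (30 + y)*(2*O + 2*O*y) (g(y, O) = (30 + y)*(O + ((O*y + O*y) + O)) = (30 + y)*(O + (2*O*y + O)) = (30 + y)*(O + (O + 2*O*y)) = (30 + y)*(2*O + 2*O*y))
g(-31 - 12, 41) + 4128 = 2*41*(30 + (-31 - 12)² + 31*(-31 - 12)) + 4128 = 2*41*(30 + (-43)² + 31*(-43)) + 4128 = 2*41*(30 + 1849 - 1333) + 4128 = 2*41*546 + 4128 = 44772 + 4128 = 48900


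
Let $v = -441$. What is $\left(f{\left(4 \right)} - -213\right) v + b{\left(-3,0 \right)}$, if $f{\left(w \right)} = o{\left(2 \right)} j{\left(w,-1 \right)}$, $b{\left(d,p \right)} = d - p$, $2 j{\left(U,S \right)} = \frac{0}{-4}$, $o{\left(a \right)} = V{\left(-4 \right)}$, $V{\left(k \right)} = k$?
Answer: $-93936$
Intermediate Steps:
$o{\left(a \right)} = -4$
$j{\left(U,S \right)} = 0$ ($j{\left(U,S \right)} = \frac{0 \frac{1}{-4}}{2} = \frac{0 \left(- \frac{1}{4}\right)}{2} = \frac{1}{2} \cdot 0 = 0$)
$f{\left(w \right)} = 0$ ($f{\left(w \right)} = \left(-4\right) 0 = 0$)
$\left(f{\left(4 \right)} - -213\right) v + b{\left(-3,0 \right)} = \left(0 - -213\right) \left(-441\right) - 3 = \left(0 + 213\right) \left(-441\right) + \left(-3 + 0\right) = 213 \left(-441\right) - 3 = -93933 - 3 = -93936$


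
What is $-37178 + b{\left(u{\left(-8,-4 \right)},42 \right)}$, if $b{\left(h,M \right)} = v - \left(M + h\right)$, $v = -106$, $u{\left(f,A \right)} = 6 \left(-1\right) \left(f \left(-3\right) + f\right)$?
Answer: $-37230$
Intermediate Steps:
$u{\left(f,A \right)} = 12 f$ ($u{\left(f,A \right)} = - 6 \left(- 3 f + f\right) = - 6 \left(- 2 f\right) = 12 f$)
$b{\left(h,M \right)} = -106 - M - h$ ($b{\left(h,M \right)} = -106 - \left(M + h\right) = -106 - M - h$)
$-37178 + b{\left(u{\left(-8,-4 \right)},42 \right)} = -37178 - \left(148 - 96\right) = -37178 - 52 = -37230$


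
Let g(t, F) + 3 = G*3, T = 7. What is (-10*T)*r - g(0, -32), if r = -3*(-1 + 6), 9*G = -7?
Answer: 3166/3 ≈ 1055.3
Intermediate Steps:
G = -7/9 (G = (⅑)*(-7) = -7/9 ≈ -0.77778)
r = -15 (r = -3*5 = -15)
g(t, F) = -16/3 (g(t, F) = -3 - 7/9*3 = -3 - 7/3 = -16/3)
(-10*T)*r - g(0, -32) = -10*7*(-15) - 1*(-16/3) = -70*(-15) + 16/3 = 1050 + 16/3 = 3166/3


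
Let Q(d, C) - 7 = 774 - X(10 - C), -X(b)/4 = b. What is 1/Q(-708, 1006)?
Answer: -1/3203 ≈ -0.00031221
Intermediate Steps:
X(b) = -4*b
Q(d, C) = 821 - 4*C (Q(d, C) = 7 + (774 - (-4)*(10 - C)) = 7 + (774 - (-40 + 4*C)) = 7 + (774 + (40 - 4*C)) = 7 + (814 - 4*C) = 821 - 4*C)
1/Q(-708, 1006) = 1/(821 - 4*1006) = 1/(821 - 4024) = 1/(-3203) = -1/3203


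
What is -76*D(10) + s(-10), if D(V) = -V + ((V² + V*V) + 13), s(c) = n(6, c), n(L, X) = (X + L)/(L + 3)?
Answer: -138856/9 ≈ -15428.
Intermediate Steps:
n(L, X) = (L + X)/(3 + L)
s(c) = ⅔ + c/9 (s(c) = (6 + c)/(3 + 6) = (6 + c)/9 = ⅔ + c/9)
D(V) = 13 - V + 2*V² (D(V) = -V + ((V² + V²) + 13) = -V + (2*V² + 13) = -V + (13 + 2*V²) = 13 - V + 2*V²)
-76*D(10) + s(-10) = -76*(13 - 1*10 + 2*10²) + (⅔ + (⅑)*(-10)) = -76*(13 - 10 + 2*100) + (⅔ - 10/9) = -76*(13 - 10 + 200) - 4/9 = -76*203 - 4/9 = -15428 - 4/9 = -138856/9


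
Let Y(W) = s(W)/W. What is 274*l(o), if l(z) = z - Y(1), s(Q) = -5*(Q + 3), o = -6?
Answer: 3836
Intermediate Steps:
s(Q) = -15 - 5*Q (s(Q) = -5*(3 + Q) = -15 - 5*Q)
Y(W) = (-15 - 5*W)/W
l(z) = 20 + z (l(z) = z - (-5 - 15/1) = z - (-5 - 15*1) = z - (-5 - 15) = z - 1*(-20) = z + 20 = 20 + z)
274*l(o) = 274*(20 - 6) = 274*14 = 3836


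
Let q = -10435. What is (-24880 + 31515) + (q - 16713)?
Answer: -20513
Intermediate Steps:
(-24880 + 31515) + (q - 16713) = (-24880 + 31515) + (-10435 - 16713) = 6635 - 27148 = -20513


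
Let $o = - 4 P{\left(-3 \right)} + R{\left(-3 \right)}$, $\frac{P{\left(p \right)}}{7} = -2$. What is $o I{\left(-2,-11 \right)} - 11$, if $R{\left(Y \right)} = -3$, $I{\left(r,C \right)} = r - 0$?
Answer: $-117$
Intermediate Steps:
$P{\left(p \right)} = -14$ ($P{\left(p \right)} = 7 \left(-2\right) = -14$)
$I{\left(r,C \right)} = r$ ($I{\left(r,C \right)} = r + 0 = r$)
$o = 53$ ($o = \left(-4\right) \left(-14\right) - 3 = 56 - 3 = 53$)
$o I{\left(-2,-11 \right)} - 11 = 53 \left(-2\right) - 11 = -106 - 11 = -117$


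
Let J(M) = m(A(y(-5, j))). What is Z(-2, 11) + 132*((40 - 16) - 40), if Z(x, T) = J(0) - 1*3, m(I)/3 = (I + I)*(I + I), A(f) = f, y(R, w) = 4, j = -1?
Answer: -1923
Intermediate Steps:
m(I) = 12*I² (m(I) = 3*((I + I)*(I + I)) = 3*((2*I)*(2*I)) = 3*(4*I²) = 12*I²)
J(M) = 192 (J(M) = 12*4² = 12*16 = 192)
Z(x, T) = 189 (Z(x, T) = 192 - 1*3 = 192 - 3 = 189)
Z(-2, 11) + 132*((40 - 16) - 40) = 189 + 132*((40 - 16) - 40) = 189 + 132*(24 - 40) = 189 + 132*(-16) = 189 - 2112 = -1923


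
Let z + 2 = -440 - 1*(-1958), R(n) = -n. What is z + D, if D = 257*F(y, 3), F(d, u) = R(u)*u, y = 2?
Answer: -797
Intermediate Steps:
F(d, u) = -u**2 (F(d, u) = (-u)*u = -u**2)
z = 1516 (z = -2 + (-440 - 1*(-1958)) = -2 + (-440 + 1958) = -2 + 1518 = 1516)
D = -2313 (D = 257*(-1*3**2) = 257*(-1*9) = 257*(-9) = -2313)
z + D = 1516 - 2313 = -797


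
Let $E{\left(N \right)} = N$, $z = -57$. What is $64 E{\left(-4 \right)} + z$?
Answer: $-313$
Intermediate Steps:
$64 E{\left(-4 \right)} + z = 64 \left(-4\right) - 57 = -256 - 57 = -313$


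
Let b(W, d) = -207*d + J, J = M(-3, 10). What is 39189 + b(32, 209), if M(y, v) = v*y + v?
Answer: -4094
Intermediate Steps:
M(y, v) = v + v*y
J = -20 (J = 10*(1 - 3) = 10*(-2) = -20)
b(W, d) = -20 - 207*d (b(W, d) = -207*d - 20 = -20 - 207*d)
39189 + b(32, 209) = 39189 + (-20 - 207*209) = 39189 + (-20 - 43263) = 39189 - 43283 = -4094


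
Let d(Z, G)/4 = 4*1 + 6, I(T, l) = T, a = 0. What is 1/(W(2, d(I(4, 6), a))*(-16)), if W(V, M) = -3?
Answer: 1/48 ≈ 0.020833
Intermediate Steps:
d(Z, G) = 40 (d(Z, G) = 4*(4*1 + 6) = 4*(4 + 6) = 4*10 = 40)
1/(W(2, d(I(4, 6), a))*(-16)) = 1/(-3*(-16)) = 1/48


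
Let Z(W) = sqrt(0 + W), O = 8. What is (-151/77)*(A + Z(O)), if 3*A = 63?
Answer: -453/11 - 302*sqrt(2)/77 ≈ -46.728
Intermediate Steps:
A = 21 (A = (1/3)*63 = 21)
Z(W) = sqrt(W)
(-151/77)*(A + Z(O)) = (-151/77)*(21 + sqrt(8)) = (-151*1/77)*(21 + 2*sqrt(2)) = -151*(21 + 2*sqrt(2))/77 = -453/11 - 302*sqrt(2)/77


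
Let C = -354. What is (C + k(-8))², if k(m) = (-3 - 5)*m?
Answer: 84100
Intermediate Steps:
k(m) = -8*m
(C + k(-8))² = (-354 - 8*(-8))² = (-354 + 64)² = (-290)² = 84100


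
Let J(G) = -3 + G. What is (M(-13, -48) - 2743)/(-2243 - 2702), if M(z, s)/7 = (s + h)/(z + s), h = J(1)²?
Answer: 33403/60329 ≈ 0.55368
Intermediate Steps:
h = 4 (h = (-3 + 1)² = (-2)² = 4)
M(z, s) = 7*(4 + s)/(s + z) (M(z, s) = 7*((s + 4)/(z + s)) = 7*((4 + s)/(s + z)) = 7*(4 + s)/(s + z))
(M(-13, -48) - 2743)/(-2243 - 2702) = (7*(4 - 48)/(-48 - 13) - 2743)/(-2243 - 2702) = (7*(-44)/(-61) - 2743)/(-4945) = (7*(-1/61)*(-44) - 2743)*(-1/4945) = (308/61 - 2743)*(-1/4945) = -167015/61*(-1/4945) = 33403/60329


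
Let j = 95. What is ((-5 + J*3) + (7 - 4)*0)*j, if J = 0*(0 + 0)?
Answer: -475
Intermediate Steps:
J = 0 (J = 0*0 = 0)
((-5 + J*3) + (7 - 4)*0)*j = ((-5 + 0*3) + (7 - 4)*0)*95 = ((-5 + 0) + 3*0)*95 = (-5 + 0)*95 = -5*95 = -475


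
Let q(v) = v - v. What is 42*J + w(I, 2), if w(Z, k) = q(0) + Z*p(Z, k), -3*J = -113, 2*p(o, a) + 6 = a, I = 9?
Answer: 1564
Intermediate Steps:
q(v) = 0
p(o, a) = -3 + a/2
J = 113/3 (J = -1/3*(-113) = 113/3 ≈ 37.667)
w(Z, k) = Z*(-3 + k/2) (w(Z, k) = 0 + Z*(-3 + k/2) = Z*(-3 + k/2))
42*J + w(I, 2) = 42*(113/3) + (1/2)*9*(-6 + 2) = 1582 + (1/2)*9*(-4) = 1582 - 18 = 1564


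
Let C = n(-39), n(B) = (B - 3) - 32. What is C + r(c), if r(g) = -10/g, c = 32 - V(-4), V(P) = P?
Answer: -1337/18 ≈ -74.278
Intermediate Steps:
n(B) = -35 + B (n(B) = (-3 + B) - 32 = -35 + B)
C = -74 (C = -35 - 39 = -74)
c = 36 (c = 32 - 1*(-4) = 32 + 4 = 36)
C + r(c) = -74 - 10/36 = -74 - 10*1/36 = -74 - 5/18 = -1337/18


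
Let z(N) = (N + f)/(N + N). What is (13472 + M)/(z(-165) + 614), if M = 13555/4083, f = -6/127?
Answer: 768625642070/35050787061 ≈ 21.929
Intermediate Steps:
f = -6/127 (f = -6*1/127 = -6/127 ≈ -0.047244)
z(N) = (-6/127 + N)/(2*N) (z(N) = (N - 6/127)/(N + N) = (-6/127 + N)/((2*N)) = (-6/127 + N)*(1/(2*N)) = (-6/127 + N)/(2*N))
M = 13555/4083 (M = 13555*(1/4083) = 13555/4083 ≈ 3.3199)
(13472 + M)/(z(-165) + 614) = (13472 + 13555/4083)/((1/254)*(-6 + 127*(-165))/(-165) + 614) = 55019731/(4083*((1/254)*(-1/165)*(-6 - 20955) + 614)) = 55019731/(4083*((1/254)*(-1/165)*(-20961) + 614)) = 55019731/(4083*(6987/13970 + 614)) = 55019731/(4083*(8584567/13970)) = (55019731/4083)*(13970/8584567) = 768625642070/35050787061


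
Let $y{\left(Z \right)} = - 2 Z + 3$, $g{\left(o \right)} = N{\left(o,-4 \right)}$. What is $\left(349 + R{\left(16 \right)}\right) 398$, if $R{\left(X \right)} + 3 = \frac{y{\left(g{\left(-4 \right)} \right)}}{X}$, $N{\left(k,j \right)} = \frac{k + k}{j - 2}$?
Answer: $\frac{3305191}{24} \approx 1.3772 \cdot 10^{5}$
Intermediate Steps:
$N{\left(k,j \right)} = \frac{2 k}{-2 + j}$
$g{\left(o \right)} = - \frac{o}{3}$ ($g{\left(o \right)} = \frac{2 o}{-2 - 4} = \frac{2 o}{-6} = 2 o \left(- \frac{1}{6}\right) = - \frac{o}{3}$)
$y{\left(Z \right)} = 3 - 2 Z$
$R{\left(X \right)} = -3 + \frac{1}{3 X}$ ($R{\left(X \right)} = -3 + \frac{3 - 2 \left(\left(- \frac{1}{3}\right) \left(-4\right)\right)}{X} = -3 + \frac{3 - \frac{8}{3}}{X} = -3 + \frac{1}{3 X}$)
$\left(349 + R{\left(16 \right)}\right) 398 = \left(349 - \left(3 - \frac{1}{3 \cdot 16}\right)\right) 398 = \left(349 + \left(-3 + \frac{1}{3} \cdot \frac{1}{16}\right)\right) 398 = \left(349 + \left(-3 + \frac{1}{48}\right)\right) 398 = \left(349 - \frac{143}{48}\right) 398 = \frac{16609}{48} \cdot 398 = \frac{3305191}{24}$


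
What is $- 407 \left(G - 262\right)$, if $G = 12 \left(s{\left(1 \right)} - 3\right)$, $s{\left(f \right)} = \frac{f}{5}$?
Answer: $\frac{601546}{5} \approx 1.2031 \cdot 10^{5}$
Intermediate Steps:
$s{\left(f \right)} = \frac{f}{5}$ ($s{\left(f \right)} = f \frac{1}{5} = \frac{f}{5}$)
$G = - \frac{168}{5}$ ($G = 12 \left(\frac{1}{5} \cdot 1 - 3\right) = 12 \left(\frac{1}{5} - 3\right) = 12 \left(- \frac{14}{5}\right) = - \frac{168}{5} \approx -33.6$)
$- 407 \left(G - 262\right) = - 407 \left(- \frac{168}{5} - 262\right) = \left(-407\right) \left(- \frac{1478}{5}\right) = \frac{601546}{5}$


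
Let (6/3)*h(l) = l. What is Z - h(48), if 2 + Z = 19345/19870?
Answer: -99455/3974 ≈ -25.026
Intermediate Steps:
h(l) = l/2
Z = -4079/3974 (Z = -2 + 19345/19870 = -2 + 19345*(1/19870) = -2 + 3869/3974 = -4079/3974 ≈ -1.0264)
Z - h(48) = -4079/3974 - 48/2 = -4079/3974 - 1*24 = -4079/3974 - 24 = -99455/3974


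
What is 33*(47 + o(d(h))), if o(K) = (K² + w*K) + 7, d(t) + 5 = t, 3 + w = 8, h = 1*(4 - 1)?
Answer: 1584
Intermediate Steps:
h = 3 (h = 1*3 = 3)
w = 5 (w = -3 + 8 = 5)
d(t) = -5 + t
o(K) = 7 + K² + 5*K (o(K) = (K² + 5*K) + 7 = 7 + K² + 5*K)
33*(47 + o(d(h))) = 33*(47 + (7 + (-5 + 3)² + 5*(-5 + 3))) = 33*(47 + (7 + (-2)² + 5*(-2))) = 33*(47 + (7 + 4 - 10)) = 33*(47 + 1) = 33*48 = 1584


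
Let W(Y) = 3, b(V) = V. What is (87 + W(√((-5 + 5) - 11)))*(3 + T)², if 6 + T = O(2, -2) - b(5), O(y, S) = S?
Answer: 9000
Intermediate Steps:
T = -13 (T = -6 + (-2 - 1*5) = -6 + (-2 - 5) = -6 - 7 = -13)
(87 + W(√((-5 + 5) - 11)))*(3 + T)² = (87 + 3)*(3 - 13)² = 90*(-10)² = 90*100 = 9000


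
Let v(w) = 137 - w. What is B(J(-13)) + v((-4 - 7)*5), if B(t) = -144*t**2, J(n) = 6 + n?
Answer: -6864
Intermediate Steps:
B(J(-13)) + v((-4 - 7)*5) = -144*(6 - 13)**2 + (137 - (-4 - 7)*5) = -144*(-7)**2 + (137 - (-11)*5) = -144*49 + (137 - 1*(-55)) = -7056 + (137 + 55) = -7056 + 192 = -6864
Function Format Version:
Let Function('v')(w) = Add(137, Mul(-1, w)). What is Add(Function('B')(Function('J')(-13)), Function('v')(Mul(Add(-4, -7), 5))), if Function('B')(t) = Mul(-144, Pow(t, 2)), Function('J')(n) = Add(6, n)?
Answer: -6864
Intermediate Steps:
Add(Function('B')(Function('J')(-13)), Function('v')(Mul(Add(-4, -7), 5))) = Add(Mul(-144, Pow(Add(6, -13), 2)), Add(137, Mul(-1, Mul(Add(-4, -7), 5)))) = Add(Mul(-144, Pow(-7, 2)), Add(137, Mul(-1, Mul(-11, 5)))) = Add(Mul(-144, 49), Add(137, Mul(-1, -55))) = Add(-7056, Add(137, 55)) = Add(-7056, 192) = -6864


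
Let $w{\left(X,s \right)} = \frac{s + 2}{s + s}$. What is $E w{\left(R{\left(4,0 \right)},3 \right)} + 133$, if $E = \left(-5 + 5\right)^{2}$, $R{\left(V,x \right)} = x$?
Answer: $133$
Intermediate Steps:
$w{\left(X,s \right)} = \frac{2 + s}{2 s}$
$E = 0$ ($E = 0^{2} = 0$)
$E w{\left(R{\left(4,0 \right)},3 \right)} + 133 = 0 \frac{2 + 3}{2 \cdot 3} + 133 = 0 \cdot \frac{1}{2} \cdot \frac{1}{3} \cdot 5 + 133 = 0 \cdot \frac{5}{6} + 133 = 0 + 133 = 133$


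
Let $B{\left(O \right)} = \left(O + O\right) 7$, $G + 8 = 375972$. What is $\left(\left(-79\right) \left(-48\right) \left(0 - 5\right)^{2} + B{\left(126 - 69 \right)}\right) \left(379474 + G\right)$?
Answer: $72218361924$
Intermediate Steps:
$G = 375964$ ($G = -8 + 375972 = 375964$)
$B{\left(O \right)} = 14 O$ ($B{\left(O \right)} = 2 O 7 = 14 O$)
$\left(\left(-79\right) \left(-48\right) \left(0 - 5\right)^{2} + B{\left(126 - 69 \right)}\right) \left(379474 + G\right) = \left(\left(-79\right) \left(-48\right) \left(0 - 5\right)^{2} + 14 \left(126 - 69\right)\right) \left(379474 + 375964\right) = \left(3792 \left(-5\right)^{2} + 14 \left(126 - 69\right)\right) 755438 = \left(3792 \cdot 25 + 14 \cdot 57\right) 755438 = \left(94800 + 798\right) 755438 = 95598 \cdot 755438 = 72218361924$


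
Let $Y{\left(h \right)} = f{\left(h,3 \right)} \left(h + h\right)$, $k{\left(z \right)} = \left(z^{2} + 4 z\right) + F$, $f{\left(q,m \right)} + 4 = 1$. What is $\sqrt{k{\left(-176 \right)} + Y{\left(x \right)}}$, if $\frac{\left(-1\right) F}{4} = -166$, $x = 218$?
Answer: $6 \sqrt{823} \approx 172.13$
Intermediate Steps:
$F = 664$ ($F = \left(-4\right) \left(-166\right) = 664$)
$f{\left(q,m \right)} = -3$ ($f{\left(q,m \right)} = -4 + 1 = -3$)
$k{\left(z \right)} = 664 + z^{2} + 4 z$ ($k{\left(z \right)} = \left(z^{2} + 4 z\right) + 664 = 664 + z^{2} + 4 z$)
$Y{\left(h \right)} = - 6 h$ ($Y{\left(h \right)} = - 3 \left(h + h\right) = - 3 \cdot 2 h = - 6 h$)
$\sqrt{k{\left(-176 \right)} + Y{\left(x \right)}} = \sqrt{\left(664 + \left(-176\right)^{2} + 4 \left(-176\right)\right) - 1308} = \sqrt{\left(664 + 30976 - 704\right) - 1308} = \sqrt{30936 - 1308} = \sqrt{29628} = 6 \sqrt{823}$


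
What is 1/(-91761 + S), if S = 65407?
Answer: -1/26354 ≈ -3.7945e-5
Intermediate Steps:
1/(-91761 + S) = 1/(-91761 + 65407) = 1/(-26354) = -1/26354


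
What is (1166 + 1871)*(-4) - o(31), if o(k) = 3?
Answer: -12151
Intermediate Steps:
(1166 + 1871)*(-4) - o(31) = (1166 + 1871)*(-4) - 1*3 = 3037*(-4) - 3 = -12148 - 3 = -12151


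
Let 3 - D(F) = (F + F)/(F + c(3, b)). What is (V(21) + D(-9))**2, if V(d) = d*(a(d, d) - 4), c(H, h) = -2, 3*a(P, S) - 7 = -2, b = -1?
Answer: 274576/121 ≈ 2269.2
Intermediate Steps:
a(P, S) = 5/3 (a(P, S) = 7/3 + (1/3)*(-2) = 7/3 - 2/3 = 5/3)
V(d) = -7*d/3 (V(d) = d*(5/3 - 4) = d*(-7/3) = -7*d/3)
D(F) = 3 - 2*F/(-2 + F) (D(F) = 3 - (F + F)/(F - 2) = 3 - 2*F/(-2 + F))
(V(21) + D(-9))**2 = (-7/3*21 + (-6 - 9)/(-2 - 9))**2 = (-49 - 15/(-11))**2 = (-49 - 1/11*(-15))**2 = (-49 + 15/11)**2 = (-524/11)**2 = 274576/121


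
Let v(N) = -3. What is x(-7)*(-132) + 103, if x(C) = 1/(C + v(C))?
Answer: 581/5 ≈ 116.20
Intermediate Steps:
x(C) = 1/(-3 + C) (x(C) = 1/(C - 3) = 1/(-3 + C))
x(-7)*(-132) + 103 = -132/(-3 - 7) + 103 = -132/(-10) + 103 = -⅒*(-132) + 103 = 66/5 + 103 = 581/5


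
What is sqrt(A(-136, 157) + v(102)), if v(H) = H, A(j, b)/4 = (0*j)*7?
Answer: sqrt(102) ≈ 10.100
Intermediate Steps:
A(j, b) = 0 (A(j, b) = 4*((0*j)*7) = 4*(0*7) = 4*0 = 0)
sqrt(A(-136, 157) + v(102)) = sqrt(0 + 102) = sqrt(102)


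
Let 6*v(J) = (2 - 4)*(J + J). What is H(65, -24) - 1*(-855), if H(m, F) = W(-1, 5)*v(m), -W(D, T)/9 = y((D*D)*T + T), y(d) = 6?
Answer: 3195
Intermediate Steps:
W(D, T) = -54 (W(D, T) = -9*6 = -54)
v(J) = -2*J/3 (v(J) = ((2 - 4)*(J + J))/6 = (-4*J)/6 = -2*J/3)
H(m, F) = 36*m (H(m, F) = -(-36)*m = 36*m)
H(65, -24) - 1*(-855) = 36*65 - 1*(-855) = 2340 + 855 = 3195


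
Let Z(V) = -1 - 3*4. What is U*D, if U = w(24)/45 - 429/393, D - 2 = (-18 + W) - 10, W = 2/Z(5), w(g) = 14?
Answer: 312868/15327 ≈ 20.413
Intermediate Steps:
Z(V) = -13 (Z(V) = -1 - 12 = -13)
W = -2/13 (W = 2/(-13) = 2*(-1/13) = -2/13 ≈ -0.15385)
D = -340/13 (D = 2 + ((-18 - 2/13) - 10) = 2 + (-236/13 - 10) = 2 - 366/13 = -340/13 ≈ -26.154)
U = -4601/5895 (U = 14/45 - 429/393 = 14*(1/45) - 429*1/393 = 14/45 - 143/131 = -4601/5895 ≈ -0.78049)
U*D = -4601/5895*(-340/13) = 312868/15327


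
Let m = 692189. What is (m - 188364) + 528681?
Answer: 1032506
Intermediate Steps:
(m - 188364) + 528681 = (692189 - 188364) + 528681 = 503825 + 528681 = 1032506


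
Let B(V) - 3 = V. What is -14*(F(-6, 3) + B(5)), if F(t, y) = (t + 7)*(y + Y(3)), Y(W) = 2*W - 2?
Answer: -210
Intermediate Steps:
Y(W) = -2 + 2*W
B(V) = 3 + V
F(t, y) = (4 + y)*(7 + t) (F(t, y) = (t + 7)*(y + (-2 + 2*3)) = (7 + t)*(y + (-2 + 6)) = (7 + t)*(y + 4) = (7 + t)*(4 + y) = (4 + y)*(7 + t))
-14*(F(-6, 3) + B(5)) = -14*((28 + 4*(-6) + 7*3 - 6*3) + (3 + 5)) = -14*((28 - 24 + 21 - 18) + 8) = -14*(7 + 8) = -14*15 = -210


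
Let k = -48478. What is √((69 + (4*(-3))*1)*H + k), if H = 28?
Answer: I*√46882 ≈ 216.52*I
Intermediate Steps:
√((69 + (4*(-3))*1)*H + k) = √((69 + (4*(-3))*1)*28 - 48478) = √((69 - 12*1)*28 - 48478) = √((69 - 12)*28 - 48478) = √(57*28 - 48478) = √(1596 - 48478) = √(-46882) = I*√46882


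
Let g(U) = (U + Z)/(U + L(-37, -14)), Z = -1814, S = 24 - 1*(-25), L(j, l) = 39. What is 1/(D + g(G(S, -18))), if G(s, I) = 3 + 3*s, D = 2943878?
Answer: 189/556391278 ≈ 3.3969e-7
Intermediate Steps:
S = 49 (S = 24 + 25 = 49)
g(U) = (-1814 + U)/(39 + U) (g(U) = (U - 1814)/(U + 39) = (-1814 + U)/(39 + U))
1/(D + g(G(S, -18))) = 1/(2943878 + (-1814 + (3 + 3*49))/(39 + (3 + 3*49))) = 1/(2943878 + (-1814 + (3 + 147))/(39 + (3 + 147))) = 1/(2943878 + (-1814 + 150)/(39 + 150)) = 1/(2943878 - 1664/189) = 1/(556391278/189) = 189/556391278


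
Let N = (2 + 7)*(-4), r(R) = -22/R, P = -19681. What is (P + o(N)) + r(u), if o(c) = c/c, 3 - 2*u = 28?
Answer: -491956/25 ≈ -19678.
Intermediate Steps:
u = -25/2 (u = 3/2 - ½*28 = 3/2 - 14 = -25/2 ≈ -12.500)
N = -36 (N = 9*(-4) = -36)
o(c) = 1
(P + o(N)) + r(u) = (-19681 + 1) - 22/(-25/2) = -19680 - 22*(-2/25) = -19680 + 44/25 = -491956/25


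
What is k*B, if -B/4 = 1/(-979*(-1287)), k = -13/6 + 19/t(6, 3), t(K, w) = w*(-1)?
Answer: 34/1259973 ≈ 2.6985e-5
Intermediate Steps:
t(K, w) = -w
k = -17/2 (k = -13/6 + 19/((-1*3)) = -13*⅙ + 19/(-3) = -13/6 + 19*(-⅓) = -13/6 - 19/3 = -17/2 ≈ -8.5000)
B = -4/1259973 (B = -4/((-979)*(-1287)) = -(-4)*(-1)/(979*1287) = -4*1/1259973 = -4/1259973 ≈ -3.1747e-6)
k*B = -17/2*(-4/1259973) = 34/1259973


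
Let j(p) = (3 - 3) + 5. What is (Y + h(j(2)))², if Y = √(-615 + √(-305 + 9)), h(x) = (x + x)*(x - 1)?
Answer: (40 + √(-615 + 2*I*√74))² ≈ 1012.7 + 2001.3*I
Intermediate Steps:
j(p) = 5 (j(p) = 0 + 5 = 5)
h(x) = 2*x*(-1 + x) (h(x) = (2*x)*(-1 + x) = 2*x*(-1 + x))
Y = √(-615 + 2*I*√74) (Y = √(-615 + √(-296)) = √(-615 + 2*I*√74) ≈ 0.3468 + 24.802*I)
(Y + h(j(2)))² = (√(-615 + 2*I*√74) + 2*5*(-1 + 5))² = (√(-615 + 2*I*√74) + 2*5*4)² = (√(-615 + 2*I*√74) + 40)² = (40 + √(-615 + 2*I*√74))²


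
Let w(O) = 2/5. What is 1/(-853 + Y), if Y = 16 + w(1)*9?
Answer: -5/4167 ≈ -0.0011999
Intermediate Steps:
w(O) = ⅖ (w(O) = 2*(⅕) = ⅖)
Y = 98/5 (Y = 16 + (⅖)*9 = 16 + 18/5 = 98/5 ≈ 19.600)
1/(-853 + Y) = 1/(-853 + 98/5) = 1/(-4167/5) = -5/4167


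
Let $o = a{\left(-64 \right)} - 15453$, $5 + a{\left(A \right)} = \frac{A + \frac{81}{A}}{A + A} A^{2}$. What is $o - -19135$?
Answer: $\frac{11531}{2} \approx 5765.5$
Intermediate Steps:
$a{\left(A \right)} = -5 + \frac{A \left(A + \frac{81}{A}\right)}{2}$ ($a{\left(A \right)} = -5 + \frac{A + \frac{81}{A}}{A + A} A^{2} = -5 + \frac{A + \frac{81}{A}}{2 A} A^{2} = -5 + \frac{A \left(A + \frac{81}{A}\right)}{2}$)
$o = - \frac{26739}{2}$ ($o = \left(\frac{71}{2} + \frac{\left(-64\right)^{2}}{2}\right) - 15453 = \left(\frac{71}{2} + \frac{1}{2} \cdot 4096\right) - 15453 = \left(\frac{71}{2} + 2048\right) - 15453 = \frac{4167}{2} - 15453 = - \frac{26739}{2} \approx -13370.0$)
$o - -19135 = - \frac{26739}{2} - -19135 = - \frac{26739}{2} + 19135 = \frac{11531}{2}$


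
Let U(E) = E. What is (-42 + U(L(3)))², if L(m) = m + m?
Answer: 1296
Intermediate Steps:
L(m) = 2*m
(-42 + U(L(3)))² = (-42 + 2*3)² = (-42 + 6)² = (-36)² = 1296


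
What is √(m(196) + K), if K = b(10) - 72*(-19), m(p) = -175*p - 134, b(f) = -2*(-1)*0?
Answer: 3*I*√3674 ≈ 181.84*I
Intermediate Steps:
b(f) = 0 (b(f) = 2*0 = 0)
m(p) = -134 - 175*p
K = 1368 (K = 0 - 72*(-19) = 0 + 1368 = 1368)
√(m(196) + K) = √((-134 - 175*196) + 1368) = √((-134 - 34300) + 1368) = √(-34434 + 1368) = √(-33066) = 3*I*√3674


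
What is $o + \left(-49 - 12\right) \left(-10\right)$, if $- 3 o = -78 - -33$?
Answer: $625$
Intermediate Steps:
$o = 15$ ($o = - \frac{-78 - -33}{3} = - \frac{-78 + 33}{3} = \left(- \frac{1}{3}\right) \left(-45\right) = 15$)
$o + \left(-49 - 12\right) \left(-10\right) = 15 + \left(-49 - 12\right) \left(-10\right) = 15 - -610 = 15 + 610 = 625$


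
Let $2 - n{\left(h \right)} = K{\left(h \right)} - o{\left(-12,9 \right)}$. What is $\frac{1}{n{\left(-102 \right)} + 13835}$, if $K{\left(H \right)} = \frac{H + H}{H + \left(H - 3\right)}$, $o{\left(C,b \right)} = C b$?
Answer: $\frac{69}{947233} \approx 7.2844 \cdot 10^{-5}$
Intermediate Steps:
$K{\left(H \right)} = \frac{2 H}{-3 + 2 H}$ ($K{\left(H \right)} = \frac{2 H}{H + \left(-3 + H\right)} = \frac{2 H}{-3 + 2 H}$)
$n{\left(h \right)} = -106 - \frac{2 h}{-3 + 2 h}$ ($n{\left(h \right)} = 2 - \left(\frac{2 h}{-3 + 2 h} - \left(-12\right) 9\right) = 2 - \left(\frac{2 h}{-3 + 2 h} - -108\right) = 2 - \left(\frac{2 h}{-3 + 2 h} + 108\right) = 2 - \left(108 + \frac{2 h}{-3 + 2 h}\right) = -106 - \frac{2 h}{-3 + 2 h}$)
$\frac{1}{n{\left(-102 \right)} + 13835} = \frac{1}{\frac{2 \left(159 - -10914\right)}{-3 + 2 \left(-102\right)} + 13835} = \frac{1}{\frac{2 \left(159 + 10914\right)}{-3 - 204} + 13835} = \frac{1}{2 \frac{1}{-207} \cdot 11073 + 13835} = \frac{1}{2 \left(- \frac{1}{207}\right) 11073 + 13835} = \frac{1}{- \frac{7382}{69} + 13835} = \frac{1}{\frac{947233}{69}} = \frac{69}{947233}$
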